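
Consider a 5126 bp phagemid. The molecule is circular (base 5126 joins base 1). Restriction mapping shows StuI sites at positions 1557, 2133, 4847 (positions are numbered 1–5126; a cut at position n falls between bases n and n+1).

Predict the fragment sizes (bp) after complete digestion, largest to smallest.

Circular molecule, 3 cuts → 3 fragments:
  2133 − 1557 = 576 bp
  4847 − 2133 = 2714 bp
  wrap: 5126 − 4847 + 1557 = 1836 bp
Sorted largest to smallest: 2714, 1836, 576 bp.

2714, 1836, 576 bp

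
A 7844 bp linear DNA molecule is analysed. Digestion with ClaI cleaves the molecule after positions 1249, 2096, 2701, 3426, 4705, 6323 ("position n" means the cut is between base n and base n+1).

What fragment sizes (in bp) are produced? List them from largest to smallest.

Linear molecule, 6 cuts → 7 fragments:
  1249 − 0 = 1249 bp
  2096 − 1249 = 847 bp
  2701 − 2096 = 605 bp
  3426 − 2701 = 725 bp
  4705 − 3426 = 1279 bp
  6323 − 4705 = 1618 bp
  7844 − 6323 = 1521 bp
Sorted largest to smallest: 1618, 1521, 1279, 1249, 847, 725, 605 bp.

1618, 1521, 1279, 1249, 847, 725, 605 bp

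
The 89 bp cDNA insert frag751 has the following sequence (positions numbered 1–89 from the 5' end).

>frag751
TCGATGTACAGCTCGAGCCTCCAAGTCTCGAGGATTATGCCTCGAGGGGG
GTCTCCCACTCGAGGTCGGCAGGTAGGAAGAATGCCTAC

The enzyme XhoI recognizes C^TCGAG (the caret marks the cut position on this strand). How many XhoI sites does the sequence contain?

CTCGAG occurs starting at positions 12, 27, 41, 59.
XhoI cuts at 4 sites.

4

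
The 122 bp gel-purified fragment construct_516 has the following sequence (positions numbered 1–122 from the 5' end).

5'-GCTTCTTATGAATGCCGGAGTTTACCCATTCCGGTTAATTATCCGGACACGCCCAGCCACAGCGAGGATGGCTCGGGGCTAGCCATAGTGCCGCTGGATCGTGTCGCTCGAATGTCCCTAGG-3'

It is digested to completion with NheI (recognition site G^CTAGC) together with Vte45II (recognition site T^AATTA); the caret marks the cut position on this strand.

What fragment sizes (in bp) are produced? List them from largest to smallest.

44, 42, 36 bp

The NheI site (GCTAGC) starts at position 78.
NheI cuts after the first base of each site, so after position 78.
The Vte45II site (TAATTA) starts at position 36.
Vte45II cuts after the first base of each site, so after position 36.
Combined cut positions: 36, 78.
Linear molecule, 2 cuts → 3 fragments:
  1–36 → 36 bp
  37–78 → 42 bp
  79–122 → 44 bp
Sorted largest to smallest: 44, 42, 36 bp.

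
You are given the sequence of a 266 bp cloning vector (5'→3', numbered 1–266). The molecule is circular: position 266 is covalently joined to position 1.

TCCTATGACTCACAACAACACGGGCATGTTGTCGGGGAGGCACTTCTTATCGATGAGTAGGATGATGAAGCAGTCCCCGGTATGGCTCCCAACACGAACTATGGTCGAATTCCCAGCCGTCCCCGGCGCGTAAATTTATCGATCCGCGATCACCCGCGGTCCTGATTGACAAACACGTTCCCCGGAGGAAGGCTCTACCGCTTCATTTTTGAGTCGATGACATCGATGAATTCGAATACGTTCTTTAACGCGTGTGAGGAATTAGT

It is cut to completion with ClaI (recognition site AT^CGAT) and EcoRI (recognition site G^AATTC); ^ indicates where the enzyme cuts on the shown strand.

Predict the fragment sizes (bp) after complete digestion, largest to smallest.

88, 84, 57, 32, 5 bp

ClaI sites (ATCGAT) start at positions 49, 138, 222.
ClaI cuts after base 2 of each site, so after positions 50, 139, 223.
EcoRI sites (GAATTC) start at positions 107, 228.
EcoRI cuts after the first base of each site, so after positions 107, 228.
Combined cut positions: 50, 107, 139, 223, 228.
Circular molecule, 5 cuts → 5 fragments:
  51–107 → 57 bp
  108–139 → 32 bp
  140–223 → 84 bp
  224–228 → 5 bp
  229–266 then 1–50 → 38 + 50 = 88 bp
Sorted largest to smallest: 88, 84, 57, 32, 5 bp.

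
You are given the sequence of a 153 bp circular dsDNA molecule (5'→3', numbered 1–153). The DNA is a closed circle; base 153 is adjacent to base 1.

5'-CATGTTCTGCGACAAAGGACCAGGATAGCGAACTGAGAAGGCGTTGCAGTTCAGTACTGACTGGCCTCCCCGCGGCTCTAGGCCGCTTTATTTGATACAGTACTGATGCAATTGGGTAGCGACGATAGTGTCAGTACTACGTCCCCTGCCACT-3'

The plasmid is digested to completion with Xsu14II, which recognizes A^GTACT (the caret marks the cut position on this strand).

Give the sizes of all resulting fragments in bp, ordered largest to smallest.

73, 46, 34 bp

Xsu14II sites (AGTACT) start at positions 53, 99, 133.
Xsu14II cuts after the first base of each site, so after positions 53, 99, 133.
Circular molecule, 3 cuts → 3 fragments:
  54–99 → 46 bp
  100–133 → 34 bp
  134–153 then 1–53 → 20 + 53 = 73 bp
Sorted largest to smallest: 73, 46, 34 bp.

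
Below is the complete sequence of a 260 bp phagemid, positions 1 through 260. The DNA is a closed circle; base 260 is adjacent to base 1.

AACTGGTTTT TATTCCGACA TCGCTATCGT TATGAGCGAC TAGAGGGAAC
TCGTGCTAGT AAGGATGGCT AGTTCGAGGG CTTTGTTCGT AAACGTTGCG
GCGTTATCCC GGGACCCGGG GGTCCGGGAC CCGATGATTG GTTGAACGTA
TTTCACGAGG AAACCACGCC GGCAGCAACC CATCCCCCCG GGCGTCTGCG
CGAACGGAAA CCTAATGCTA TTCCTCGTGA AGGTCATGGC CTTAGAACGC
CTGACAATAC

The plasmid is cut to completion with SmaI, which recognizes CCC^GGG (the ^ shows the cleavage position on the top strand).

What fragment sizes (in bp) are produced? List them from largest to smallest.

SmaI sites (CCCGGG) start at positions 108, 115, 187.
SmaI cuts after base 3 of each site, so after positions 110, 117, 189.
Circular molecule, 3 cuts → 3 fragments:
  111–117 → 7 bp
  118–189 → 72 bp
  190–260 then 1–110 → 71 + 110 = 181 bp
Sorted largest to smallest: 181, 72, 7 bp.

181, 72, 7 bp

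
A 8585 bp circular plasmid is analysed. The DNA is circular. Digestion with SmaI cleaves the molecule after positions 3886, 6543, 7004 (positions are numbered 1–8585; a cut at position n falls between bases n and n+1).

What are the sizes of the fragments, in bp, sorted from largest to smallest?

5467, 2657, 461 bp

Circular molecule, 3 cuts → 3 fragments:
  6543 − 3886 = 2657 bp
  7004 − 6543 = 461 bp
  wrap: 8585 − 7004 + 3886 = 5467 bp
Sorted largest to smallest: 5467, 2657, 461 bp.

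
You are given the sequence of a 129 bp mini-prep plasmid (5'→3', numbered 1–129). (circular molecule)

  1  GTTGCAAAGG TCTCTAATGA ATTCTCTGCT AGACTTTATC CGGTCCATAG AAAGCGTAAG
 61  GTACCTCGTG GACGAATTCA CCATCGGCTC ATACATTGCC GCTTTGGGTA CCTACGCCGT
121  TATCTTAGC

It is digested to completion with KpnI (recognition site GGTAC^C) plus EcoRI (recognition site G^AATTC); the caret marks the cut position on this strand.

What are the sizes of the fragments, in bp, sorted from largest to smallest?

KpnI sites (GGTACC) start at positions 60, 107.
KpnI cuts after base 5 of each site (before the last base), so after positions 64, 111.
EcoRI sites (GAATTC) start at positions 19, 74.
EcoRI cuts after the first base of each site, so after positions 19, 74.
Combined cut positions: 19, 64, 74, 111.
Circular molecule, 4 cuts → 4 fragments:
  20–64 → 45 bp
  65–74 → 10 bp
  75–111 → 37 bp
  112–129 then 1–19 → 18 + 19 = 37 bp
Sorted largest to smallest: 45, 37, 37, 10 bp.

45, 37, 37, 10 bp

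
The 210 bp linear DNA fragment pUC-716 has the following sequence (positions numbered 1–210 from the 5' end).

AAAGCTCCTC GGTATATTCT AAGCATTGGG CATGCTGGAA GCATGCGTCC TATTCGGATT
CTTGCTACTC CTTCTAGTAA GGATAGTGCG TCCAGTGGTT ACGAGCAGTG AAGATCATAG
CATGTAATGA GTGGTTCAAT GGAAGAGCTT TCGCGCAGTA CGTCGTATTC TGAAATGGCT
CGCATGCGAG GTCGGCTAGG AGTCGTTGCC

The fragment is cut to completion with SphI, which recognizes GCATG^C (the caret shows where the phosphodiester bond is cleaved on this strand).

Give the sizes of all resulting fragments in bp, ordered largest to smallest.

SphI sites (GCATGC) start at positions 30, 41, 182.
SphI cuts after base 5 of each site (before the last base), so after positions 34, 45, 186.
Linear molecule, 3 cuts → 4 fragments:
  1–34 → 34 bp
  35–45 → 11 bp
  46–186 → 141 bp
  187–210 → 24 bp
Sorted largest to smallest: 141, 34, 24, 11 bp.

141, 34, 24, 11 bp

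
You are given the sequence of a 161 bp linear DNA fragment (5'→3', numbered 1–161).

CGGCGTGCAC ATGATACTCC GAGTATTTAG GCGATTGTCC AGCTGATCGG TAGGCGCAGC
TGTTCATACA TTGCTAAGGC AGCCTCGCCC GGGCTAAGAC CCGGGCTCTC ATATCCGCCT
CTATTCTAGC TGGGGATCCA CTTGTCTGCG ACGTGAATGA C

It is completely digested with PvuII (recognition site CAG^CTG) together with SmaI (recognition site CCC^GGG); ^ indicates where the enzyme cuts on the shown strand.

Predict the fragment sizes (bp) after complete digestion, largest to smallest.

PvuII sites (CAGCTG) start at positions 40, 57.
PvuII cuts after base 3 of each site, so after positions 42, 59.
SmaI sites (CCCGGG) start at positions 88, 100.
SmaI cuts after base 3 of each site, so after positions 90, 102.
Combined cut positions: 42, 59, 90, 102.
Linear molecule, 4 cuts → 5 fragments:
  1–42 → 42 bp
  43–59 → 17 bp
  60–90 → 31 bp
  91–102 → 12 bp
  103–161 → 59 bp
Sorted largest to smallest: 59, 42, 31, 17, 12 bp.

59, 42, 31, 17, 12 bp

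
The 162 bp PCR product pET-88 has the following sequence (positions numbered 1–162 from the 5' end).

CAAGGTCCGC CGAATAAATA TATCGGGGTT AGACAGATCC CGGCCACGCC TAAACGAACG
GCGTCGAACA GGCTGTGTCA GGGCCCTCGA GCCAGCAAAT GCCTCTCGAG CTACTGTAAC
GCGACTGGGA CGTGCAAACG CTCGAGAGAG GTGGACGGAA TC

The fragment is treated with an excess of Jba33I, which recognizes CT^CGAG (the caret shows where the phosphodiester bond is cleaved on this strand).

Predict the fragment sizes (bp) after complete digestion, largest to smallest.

Jba33I sites (CTCGAG) start at positions 86, 105, 141.
Jba33I cuts after base 2 of each site, so after positions 87, 106, 142.
Linear molecule, 3 cuts → 4 fragments:
  1–87 → 87 bp
  88–106 → 19 bp
  107–142 → 36 bp
  143–162 → 20 bp
Sorted largest to smallest: 87, 36, 20, 19 bp.

87, 36, 20, 19 bp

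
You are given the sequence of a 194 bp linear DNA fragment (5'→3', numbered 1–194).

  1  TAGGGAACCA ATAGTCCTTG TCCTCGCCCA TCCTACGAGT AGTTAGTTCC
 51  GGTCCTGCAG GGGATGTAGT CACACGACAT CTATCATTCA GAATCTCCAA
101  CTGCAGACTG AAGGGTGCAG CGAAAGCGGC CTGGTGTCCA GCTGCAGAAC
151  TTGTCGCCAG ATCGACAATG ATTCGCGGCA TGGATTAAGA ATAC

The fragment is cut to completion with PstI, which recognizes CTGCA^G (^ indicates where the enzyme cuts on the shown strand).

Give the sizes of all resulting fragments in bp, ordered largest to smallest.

PstI sites (CTGCAG) start at positions 55, 101, 142.
PstI cuts after base 5 of each site (before the last base), so after positions 59, 105, 146.
Linear molecule, 3 cuts → 4 fragments:
  1–59 → 59 bp
  60–105 → 46 bp
  106–146 → 41 bp
  147–194 → 48 bp
Sorted largest to smallest: 59, 48, 46, 41 bp.

59, 48, 46, 41 bp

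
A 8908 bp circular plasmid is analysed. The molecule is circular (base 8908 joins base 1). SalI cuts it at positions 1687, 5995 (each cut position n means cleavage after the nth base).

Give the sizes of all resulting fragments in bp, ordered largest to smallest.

4600, 4308 bp

Circular molecule, 2 cuts → 2 fragments:
  5995 − 1687 = 4308 bp
  wrap: 8908 − 5995 + 1687 = 4600 bp
Sorted largest to smallest: 4600, 4308 bp.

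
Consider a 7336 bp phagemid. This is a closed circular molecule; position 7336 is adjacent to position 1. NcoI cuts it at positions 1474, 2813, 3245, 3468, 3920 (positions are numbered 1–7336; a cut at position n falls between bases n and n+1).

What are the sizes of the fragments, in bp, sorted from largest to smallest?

4890, 1339, 452, 432, 223 bp

Circular molecule, 5 cuts → 5 fragments:
  2813 − 1474 = 1339 bp
  3245 − 2813 = 432 bp
  3468 − 3245 = 223 bp
  3920 − 3468 = 452 bp
  wrap: 7336 − 3920 + 1474 = 4890 bp
Sorted largest to smallest: 4890, 1339, 452, 432, 223 bp.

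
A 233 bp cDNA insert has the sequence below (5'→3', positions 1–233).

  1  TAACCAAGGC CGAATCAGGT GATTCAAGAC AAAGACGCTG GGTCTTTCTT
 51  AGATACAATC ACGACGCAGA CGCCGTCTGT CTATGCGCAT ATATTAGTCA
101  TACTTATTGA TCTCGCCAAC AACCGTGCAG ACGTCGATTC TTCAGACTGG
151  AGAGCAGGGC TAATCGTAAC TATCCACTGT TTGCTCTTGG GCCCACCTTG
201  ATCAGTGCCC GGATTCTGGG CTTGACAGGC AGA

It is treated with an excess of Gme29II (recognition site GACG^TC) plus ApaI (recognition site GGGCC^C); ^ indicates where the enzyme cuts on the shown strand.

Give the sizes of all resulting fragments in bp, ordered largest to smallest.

The Gme29II site (GACGTC) starts at position 130.
Gme29II cuts after base 4 of each site, so after position 133.
The ApaI site (GGGCCC) starts at position 189.
ApaI cuts after base 5 of each site (before the last base), so after position 193.
Combined cut positions: 133, 193.
Linear molecule, 2 cuts → 3 fragments:
  1–133 → 133 bp
  134–193 → 60 bp
  194–233 → 40 bp
Sorted largest to smallest: 133, 60, 40 bp.

133, 60, 40 bp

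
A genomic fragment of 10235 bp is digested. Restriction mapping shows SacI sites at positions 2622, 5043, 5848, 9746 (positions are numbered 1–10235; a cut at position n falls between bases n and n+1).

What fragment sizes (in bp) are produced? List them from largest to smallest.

3898, 2622, 2421, 805, 489 bp

Linear molecule, 4 cuts → 5 fragments:
  2622 − 0 = 2622 bp
  5043 − 2622 = 2421 bp
  5848 − 5043 = 805 bp
  9746 − 5848 = 3898 bp
  10235 − 9746 = 489 bp
Sorted largest to smallest: 3898, 2622, 2421, 805, 489 bp.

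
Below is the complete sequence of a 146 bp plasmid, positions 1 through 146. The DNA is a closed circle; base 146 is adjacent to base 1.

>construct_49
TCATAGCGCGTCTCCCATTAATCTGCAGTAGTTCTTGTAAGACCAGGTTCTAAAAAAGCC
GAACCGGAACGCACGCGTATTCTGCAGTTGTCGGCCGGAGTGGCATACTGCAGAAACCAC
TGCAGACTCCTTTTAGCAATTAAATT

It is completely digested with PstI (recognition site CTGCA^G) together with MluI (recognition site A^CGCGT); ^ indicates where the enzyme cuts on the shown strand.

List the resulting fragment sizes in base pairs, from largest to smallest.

PstI sites (CTGCAG) start at positions 23, 82, 108, 120.
PstI cuts after base 5 of each site (before the last base), so after positions 27, 86, 112, 124.
The MluI site (ACGCGT) starts at position 73.
MluI cuts after the first base of each site, so after position 73.
Combined cut positions: 27, 73, 86, 112, 124.
Circular molecule, 5 cuts → 5 fragments:
  28–73 → 46 bp
  74–86 → 13 bp
  87–112 → 26 bp
  113–124 → 12 bp
  125–146 then 1–27 → 22 + 27 = 49 bp
Sorted largest to smallest: 49, 46, 26, 13, 12 bp.

49, 46, 26, 13, 12 bp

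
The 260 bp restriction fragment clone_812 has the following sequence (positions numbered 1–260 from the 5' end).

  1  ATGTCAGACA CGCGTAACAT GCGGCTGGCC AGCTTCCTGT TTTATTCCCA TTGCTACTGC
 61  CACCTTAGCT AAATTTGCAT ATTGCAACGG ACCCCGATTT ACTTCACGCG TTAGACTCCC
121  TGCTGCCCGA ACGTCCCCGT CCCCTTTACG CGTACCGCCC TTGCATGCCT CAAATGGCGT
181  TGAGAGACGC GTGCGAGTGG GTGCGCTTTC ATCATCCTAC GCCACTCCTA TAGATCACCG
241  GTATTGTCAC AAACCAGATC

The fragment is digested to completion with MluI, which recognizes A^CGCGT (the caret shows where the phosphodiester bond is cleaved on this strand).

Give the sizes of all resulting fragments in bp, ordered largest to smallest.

96, 73, 42, 39, 10 bp

MluI sites (ACGCGT) start at positions 10, 106, 148, 187.
MluI cuts after the first base of each site, so after positions 10, 106, 148, 187.
Linear molecule, 4 cuts → 5 fragments:
  1–10 → 10 bp
  11–106 → 96 bp
  107–148 → 42 bp
  149–187 → 39 bp
  188–260 → 73 bp
Sorted largest to smallest: 96, 73, 42, 39, 10 bp.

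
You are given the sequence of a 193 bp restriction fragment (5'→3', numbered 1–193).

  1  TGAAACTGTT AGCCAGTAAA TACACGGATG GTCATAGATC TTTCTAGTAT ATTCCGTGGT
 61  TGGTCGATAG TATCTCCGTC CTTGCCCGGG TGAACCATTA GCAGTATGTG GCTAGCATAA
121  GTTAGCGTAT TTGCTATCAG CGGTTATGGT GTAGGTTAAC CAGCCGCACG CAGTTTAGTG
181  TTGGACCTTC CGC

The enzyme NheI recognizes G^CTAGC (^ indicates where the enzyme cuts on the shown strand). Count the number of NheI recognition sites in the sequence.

GCTAGC occurs starting at position 111.
NheI cuts at 1 site.

1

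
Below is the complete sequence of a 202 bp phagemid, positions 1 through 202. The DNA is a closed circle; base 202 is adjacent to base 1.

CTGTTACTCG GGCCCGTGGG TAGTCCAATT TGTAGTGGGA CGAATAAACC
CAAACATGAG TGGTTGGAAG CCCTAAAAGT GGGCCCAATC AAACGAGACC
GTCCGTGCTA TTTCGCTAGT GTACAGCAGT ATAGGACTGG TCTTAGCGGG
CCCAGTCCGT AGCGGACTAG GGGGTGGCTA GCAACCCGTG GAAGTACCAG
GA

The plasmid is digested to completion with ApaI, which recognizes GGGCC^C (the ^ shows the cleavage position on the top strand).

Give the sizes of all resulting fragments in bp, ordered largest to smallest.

ApaI sites (GGGCCC) start at positions 10, 81, 148.
ApaI cuts after base 5 of each site (before the last base), so after positions 14, 85, 152.
Circular molecule, 3 cuts → 3 fragments:
  15–85 → 71 bp
  86–152 → 67 bp
  153–202 then 1–14 → 50 + 14 = 64 bp
Sorted largest to smallest: 71, 67, 64 bp.

71, 67, 64 bp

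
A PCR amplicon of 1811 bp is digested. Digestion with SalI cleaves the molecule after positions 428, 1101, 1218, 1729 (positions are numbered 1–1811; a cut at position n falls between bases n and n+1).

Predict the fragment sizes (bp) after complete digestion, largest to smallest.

Linear molecule, 4 cuts → 5 fragments:
  428 − 0 = 428 bp
  1101 − 428 = 673 bp
  1218 − 1101 = 117 bp
  1729 − 1218 = 511 bp
  1811 − 1729 = 82 bp
Sorted largest to smallest: 673, 511, 428, 117, 82 bp.

673, 511, 428, 117, 82 bp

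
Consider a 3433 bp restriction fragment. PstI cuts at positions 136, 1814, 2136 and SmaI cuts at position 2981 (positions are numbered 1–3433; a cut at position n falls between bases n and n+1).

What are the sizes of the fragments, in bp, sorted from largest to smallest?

Combined cut positions (sorted): 136, 1814, 2136, 2981.
Linear molecule, 4 cuts → 5 fragments:
  136 − 0 = 136 bp
  1814 − 136 = 1678 bp
  2136 − 1814 = 322 bp
  2981 − 2136 = 845 bp
  3433 − 2981 = 452 bp
Sorted largest to smallest: 1678, 845, 452, 322, 136 bp.

1678, 845, 452, 322, 136 bp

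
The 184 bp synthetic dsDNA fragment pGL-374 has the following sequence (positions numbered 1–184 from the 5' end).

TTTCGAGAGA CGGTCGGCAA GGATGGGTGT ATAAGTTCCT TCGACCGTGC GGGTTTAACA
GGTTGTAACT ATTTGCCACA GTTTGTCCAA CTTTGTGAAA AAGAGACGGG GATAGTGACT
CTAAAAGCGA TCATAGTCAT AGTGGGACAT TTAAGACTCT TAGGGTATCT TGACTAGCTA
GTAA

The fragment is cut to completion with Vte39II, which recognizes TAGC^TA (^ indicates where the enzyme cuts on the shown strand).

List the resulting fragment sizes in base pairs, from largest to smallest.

The Vte39II site (TAGCTA) starts at position 175.
Vte39II cuts after base 4 of each site, so after position 178.
Linear molecule, 1 cut → 2 fragments:
  1–178 → 178 bp
  179–184 → 6 bp
Sorted largest to smallest: 178, 6 bp.

178, 6 bp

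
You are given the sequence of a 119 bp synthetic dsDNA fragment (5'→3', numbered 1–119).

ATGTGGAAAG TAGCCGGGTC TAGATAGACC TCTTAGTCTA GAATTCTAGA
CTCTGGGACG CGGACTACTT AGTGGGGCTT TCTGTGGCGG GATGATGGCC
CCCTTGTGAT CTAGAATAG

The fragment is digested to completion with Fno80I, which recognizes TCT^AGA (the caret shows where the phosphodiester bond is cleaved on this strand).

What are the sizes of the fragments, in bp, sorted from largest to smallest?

Fno80I sites (TCTAGA) start at positions 19, 37, 45, 110.
Fno80I cuts after base 3 of each site, so after positions 21, 39, 47, 112.
Linear molecule, 4 cuts → 5 fragments:
  1–21 → 21 bp
  22–39 → 18 bp
  40–47 → 8 bp
  48–112 → 65 bp
  113–119 → 7 bp
Sorted largest to smallest: 65, 21, 18, 8, 7 bp.

65, 21, 18, 8, 7 bp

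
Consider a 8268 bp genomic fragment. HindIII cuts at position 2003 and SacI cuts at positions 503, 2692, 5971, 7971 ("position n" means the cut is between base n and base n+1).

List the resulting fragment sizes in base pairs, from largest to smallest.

Combined cut positions (sorted): 503, 2003, 2692, 5971, 7971.
Linear molecule, 5 cuts → 6 fragments:
  503 − 0 = 503 bp
  2003 − 503 = 1500 bp
  2692 − 2003 = 689 bp
  5971 − 2692 = 3279 bp
  7971 − 5971 = 2000 bp
  8268 − 7971 = 297 bp
Sorted largest to smallest: 3279, 2000, 1500, 689, 503, 297 bp.

3279, 2000, 1500, 689, 503, 297 bp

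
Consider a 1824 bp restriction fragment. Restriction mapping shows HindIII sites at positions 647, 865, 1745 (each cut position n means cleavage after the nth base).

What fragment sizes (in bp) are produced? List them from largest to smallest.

880, 647, 218, 79 bp

Linear molecule, 3 cuts → 4 fragments:
  647 − 0 = 647 bp
  865 − 647 = 218 bp
  1745 − 865 = 880 bp
  1824 − 1745 = 79 bp
Sorted largest to smallest: 880, 647, 218, 79 bp.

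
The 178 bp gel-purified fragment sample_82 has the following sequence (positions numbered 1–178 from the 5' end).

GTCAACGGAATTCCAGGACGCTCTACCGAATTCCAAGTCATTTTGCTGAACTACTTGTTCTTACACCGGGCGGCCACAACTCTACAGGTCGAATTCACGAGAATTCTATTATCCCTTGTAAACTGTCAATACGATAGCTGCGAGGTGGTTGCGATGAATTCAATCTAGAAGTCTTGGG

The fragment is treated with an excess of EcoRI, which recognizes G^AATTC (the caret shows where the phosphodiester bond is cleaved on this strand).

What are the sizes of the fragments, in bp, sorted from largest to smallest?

63, 55, 22, 20, 10, 8 bp

EcoRI sites (GAATTC) start at positions 8, 28, 91, 101, 156.
EcoRI cuts after the first base of each site, so after positions 8, 28, 91, 101, 156.
Linear molecule, 5 cuts → 6 fragments:
  1–8 → 8 bp
  9–28 → 20 bp
  29–91 → 63 bp
  92–101 → 10 bp
  102–156 → 55 bp
  157–178 → 22 bp
Sorted largest to smallest: 63, 55, 22, 20, 10, 8 bp.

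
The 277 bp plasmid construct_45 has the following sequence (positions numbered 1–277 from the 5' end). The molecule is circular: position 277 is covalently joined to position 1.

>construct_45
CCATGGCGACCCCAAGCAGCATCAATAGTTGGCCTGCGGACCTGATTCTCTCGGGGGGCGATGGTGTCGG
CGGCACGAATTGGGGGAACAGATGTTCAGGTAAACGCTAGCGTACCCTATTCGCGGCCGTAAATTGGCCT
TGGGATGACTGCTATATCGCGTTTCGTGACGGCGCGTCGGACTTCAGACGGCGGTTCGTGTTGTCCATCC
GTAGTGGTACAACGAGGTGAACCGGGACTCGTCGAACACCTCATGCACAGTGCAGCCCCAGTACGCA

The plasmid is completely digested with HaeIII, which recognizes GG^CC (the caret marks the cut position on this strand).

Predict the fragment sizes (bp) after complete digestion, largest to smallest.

172, 94, 11 bp

HaeIII sites (GGCC) start at positions 31, 125, 136.
HaeIII cuts after base 2 of each site, so after positions 32, 126, 137.
Circular molecule, 3 cuts → 3 fragments:
  33–126 → 94 bp
  127–137 → 11 bp
  138–277 then 1–32 → 140 + 32 = 172 bp
Sorted largest to smallest: 172, 94, 11 bp.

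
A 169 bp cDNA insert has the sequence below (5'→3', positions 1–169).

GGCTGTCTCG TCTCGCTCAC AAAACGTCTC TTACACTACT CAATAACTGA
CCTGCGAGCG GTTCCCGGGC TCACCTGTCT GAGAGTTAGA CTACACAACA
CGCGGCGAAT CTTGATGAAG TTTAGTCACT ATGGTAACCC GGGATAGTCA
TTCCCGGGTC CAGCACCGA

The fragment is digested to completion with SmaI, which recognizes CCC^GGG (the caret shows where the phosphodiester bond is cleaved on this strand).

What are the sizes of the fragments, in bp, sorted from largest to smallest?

74, 66, 15, 14 bp

SmaI sites (CCCGGG) start at positions 64, 138, 153.
SmaI cuts after base 3 of each site, so after positions 66, 140, 155.
Linear molecule, 3 cuts → 4 fragments:
  1–66 → 66 bp
  67–140 → 74 bp
  141–155 → 15 bp
  156–169 → 14 bp
Sorted largest to smallest: 74, 66, 15, 14 bp.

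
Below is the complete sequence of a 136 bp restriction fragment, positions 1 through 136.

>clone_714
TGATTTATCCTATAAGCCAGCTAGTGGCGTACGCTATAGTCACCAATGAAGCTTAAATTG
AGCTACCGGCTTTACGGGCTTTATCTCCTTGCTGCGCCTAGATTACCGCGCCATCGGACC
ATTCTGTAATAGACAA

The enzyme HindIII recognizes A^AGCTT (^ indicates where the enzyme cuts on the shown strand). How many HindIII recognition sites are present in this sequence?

1

AAGCTT occurs starting at position 49.
HindIII cuts at 1 site.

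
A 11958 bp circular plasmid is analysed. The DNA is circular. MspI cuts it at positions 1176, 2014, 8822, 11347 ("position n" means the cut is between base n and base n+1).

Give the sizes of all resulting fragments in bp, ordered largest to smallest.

6808, 2525, 1787, 838 bp

Circular molecule, 4 cuts → 4 fragments:
  2014 − 1176 = 838 bp
  8822 − 2014 = 6808 bp
  11347 − 8822 = 2525 bp
  wrap: 11958 − 11347 + 1176 = 1787 bp
Sorted largest to smallest: 6808, 2525, 1787, 838 bp.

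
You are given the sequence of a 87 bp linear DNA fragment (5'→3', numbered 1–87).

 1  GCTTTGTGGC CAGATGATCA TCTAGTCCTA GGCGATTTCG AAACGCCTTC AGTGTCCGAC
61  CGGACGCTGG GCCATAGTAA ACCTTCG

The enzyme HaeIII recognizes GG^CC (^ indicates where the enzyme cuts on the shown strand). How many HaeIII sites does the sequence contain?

2

GGCC occurs starting at positions 8, 70.
HaeIII cuts at 2 sites.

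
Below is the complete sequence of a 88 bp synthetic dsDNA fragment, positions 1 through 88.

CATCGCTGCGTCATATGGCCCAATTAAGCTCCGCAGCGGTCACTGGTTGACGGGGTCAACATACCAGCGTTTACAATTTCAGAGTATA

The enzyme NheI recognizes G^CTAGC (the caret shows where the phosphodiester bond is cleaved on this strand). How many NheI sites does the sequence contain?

No occurrence of GCTAGC is present in the sequence.
NheI does not cut: 0 sites.

0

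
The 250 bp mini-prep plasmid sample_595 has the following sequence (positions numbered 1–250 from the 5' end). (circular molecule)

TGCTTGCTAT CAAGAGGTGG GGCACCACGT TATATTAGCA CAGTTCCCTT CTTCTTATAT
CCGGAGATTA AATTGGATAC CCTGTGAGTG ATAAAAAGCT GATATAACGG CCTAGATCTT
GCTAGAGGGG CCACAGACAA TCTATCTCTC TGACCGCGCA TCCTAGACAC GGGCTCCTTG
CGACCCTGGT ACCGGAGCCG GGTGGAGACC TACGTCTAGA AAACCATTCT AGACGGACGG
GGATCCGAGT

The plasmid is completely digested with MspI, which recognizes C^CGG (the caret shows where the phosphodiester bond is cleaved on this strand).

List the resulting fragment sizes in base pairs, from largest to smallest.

MspI sites (CCGG) start at positions 61, 192, 198.
MspI cuts after the first base of each site, so after positions 61, 192, 198.
Circular molecule, 3 cuts → 3 fragments:
  62–192 → 131 bp
  193–198 → 6 bp
  199–250 then 1–61 → 52 + 61 = 113 bp
Sorted largest to smallest: 131, 113, 6 bp.

131, 113, 6 bp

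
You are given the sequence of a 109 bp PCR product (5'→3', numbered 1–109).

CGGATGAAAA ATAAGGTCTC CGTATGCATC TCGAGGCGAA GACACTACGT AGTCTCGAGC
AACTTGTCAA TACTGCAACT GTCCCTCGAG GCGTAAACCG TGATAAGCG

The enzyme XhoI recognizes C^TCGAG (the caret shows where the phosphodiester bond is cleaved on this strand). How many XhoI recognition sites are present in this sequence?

3

CTCGAG occurs starting at positions 30, 54, 85.
XhoI cuts at 3 sites.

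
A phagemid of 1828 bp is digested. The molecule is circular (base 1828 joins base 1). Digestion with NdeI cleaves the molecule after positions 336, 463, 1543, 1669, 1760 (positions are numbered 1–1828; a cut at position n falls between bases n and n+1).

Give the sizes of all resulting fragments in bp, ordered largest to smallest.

Circular molecule, 5 cuts → 5 fragments:
  463 − 336 = 127 bp
  1543 − 463 = 1080 bp
  1669 − 1543 = 126 bp
  1760 − 1669 = 91 bp
  wrap: 1828 − 1760 + 336 = 404 bp
Sorted largest to smallest: 1080, 404, 127, 126, 91 bp.

1080, 404, 127, 126, 91 bp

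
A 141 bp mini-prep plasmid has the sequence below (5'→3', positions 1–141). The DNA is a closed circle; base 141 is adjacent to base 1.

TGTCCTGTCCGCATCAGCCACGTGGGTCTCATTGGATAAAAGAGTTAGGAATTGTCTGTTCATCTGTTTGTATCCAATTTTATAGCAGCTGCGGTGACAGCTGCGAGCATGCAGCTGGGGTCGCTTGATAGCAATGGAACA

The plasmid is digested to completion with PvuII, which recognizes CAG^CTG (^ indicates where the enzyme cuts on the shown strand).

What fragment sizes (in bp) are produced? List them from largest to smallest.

PvuII sites (CAGCTG) start at positions 86, 98, 112.
PvuII cuts after base 3 of each site, so after positions 88, 100, 114.
Circular molecule, 3 cuts → 3 fragments:
  89–100 → 12 bp
  101–114 → 14 bp
  115–141 then 1–88 → 27 + 88 = 115 bp
Sorted largest to smallest: 115, 14, 12 bp.

115, 14, 12 bp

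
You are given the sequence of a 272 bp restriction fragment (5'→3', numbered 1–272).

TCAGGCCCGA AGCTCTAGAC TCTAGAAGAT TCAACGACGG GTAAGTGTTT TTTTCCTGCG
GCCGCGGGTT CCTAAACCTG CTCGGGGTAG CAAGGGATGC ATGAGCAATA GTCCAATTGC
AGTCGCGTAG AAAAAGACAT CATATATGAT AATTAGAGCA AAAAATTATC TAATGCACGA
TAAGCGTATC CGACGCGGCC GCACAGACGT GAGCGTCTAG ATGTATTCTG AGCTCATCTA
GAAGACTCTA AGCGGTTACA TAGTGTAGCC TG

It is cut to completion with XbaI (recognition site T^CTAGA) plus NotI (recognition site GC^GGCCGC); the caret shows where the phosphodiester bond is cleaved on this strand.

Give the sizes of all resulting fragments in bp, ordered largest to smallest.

137, 38, 35, 21, 20, 14, 7 bp

XbaI sites (TCTAGA) start at positions 14, 21, 216, 237.
XbaI cuts after the first base of each site, so after positions 14, 21, 216, 237.
NotI sites (GCGGCCGC) start at positions 58, 195.
NotI cuts after base 2 of each site, so after positions 59, 196.
Combined cut positions: 14, 21, 59, 196, 216, 237.
Linear molecule, 6 cuts → 7 fragments:
  1–14 → 14 bp
  15–21 → 7 bp
  22–59 → 38 bp
  60–196 → 137 bp
  197–216 → 20 bp
  217–237 → 21 bp
  238–272 → 35 bp
Sorted largest to smallest: 137, 38, 35, 21, 20, 14, 7 bp.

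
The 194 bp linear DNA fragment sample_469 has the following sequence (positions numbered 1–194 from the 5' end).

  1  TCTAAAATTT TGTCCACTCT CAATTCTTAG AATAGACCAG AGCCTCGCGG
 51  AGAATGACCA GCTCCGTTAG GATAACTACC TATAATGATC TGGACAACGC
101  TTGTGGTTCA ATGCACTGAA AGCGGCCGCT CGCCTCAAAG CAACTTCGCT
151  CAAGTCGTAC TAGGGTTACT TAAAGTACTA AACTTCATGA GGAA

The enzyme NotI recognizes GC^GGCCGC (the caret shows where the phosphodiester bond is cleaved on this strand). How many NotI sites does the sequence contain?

1

GCGGCCGC occurs starting at position 122.
NotI cuts at 1 site.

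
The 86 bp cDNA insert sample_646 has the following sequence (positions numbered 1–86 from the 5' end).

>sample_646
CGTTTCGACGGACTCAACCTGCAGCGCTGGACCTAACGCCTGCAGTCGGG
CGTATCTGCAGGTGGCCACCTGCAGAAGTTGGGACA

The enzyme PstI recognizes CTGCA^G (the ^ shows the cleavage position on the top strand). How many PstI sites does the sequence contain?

CTGCAG occurs starting at positions 19, 40, 56, 70.
PstI cuts at 4 sites.

4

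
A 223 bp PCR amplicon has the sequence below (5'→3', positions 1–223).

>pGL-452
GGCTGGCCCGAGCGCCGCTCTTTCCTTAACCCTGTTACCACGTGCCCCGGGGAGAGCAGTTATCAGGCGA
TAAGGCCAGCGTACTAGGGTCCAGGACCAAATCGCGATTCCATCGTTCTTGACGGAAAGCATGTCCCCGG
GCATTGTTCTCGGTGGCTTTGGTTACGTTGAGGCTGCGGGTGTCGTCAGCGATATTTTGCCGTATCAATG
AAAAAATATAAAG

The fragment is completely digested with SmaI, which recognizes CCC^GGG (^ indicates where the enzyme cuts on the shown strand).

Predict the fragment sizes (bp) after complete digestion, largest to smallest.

90, 85, 48 bp

SmaI sites (CCCGGG) start at positions 46, 136.
SmaI cuts after base 3 of each site, so after positions 48, 138.
Linear molecule, 2 cuts → 3 fragments:
  1–48 → 48 bp
  49–138 → 90 bp
  139–223 → 85 bp
Sorted largest to smallest: 90, 85, 48 bp.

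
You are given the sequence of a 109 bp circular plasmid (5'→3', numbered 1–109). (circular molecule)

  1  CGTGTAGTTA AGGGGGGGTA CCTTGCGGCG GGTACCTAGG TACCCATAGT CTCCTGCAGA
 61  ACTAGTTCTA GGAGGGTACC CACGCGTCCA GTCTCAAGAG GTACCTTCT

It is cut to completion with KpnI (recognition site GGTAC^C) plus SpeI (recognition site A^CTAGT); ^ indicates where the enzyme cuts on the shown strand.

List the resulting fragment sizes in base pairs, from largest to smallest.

26, 25, 18, 18, 14, 8 bp

KpnI sites (GGTACC) start at positions 17, 31, 39, 75, 100.
KpnI cuts after base 5 of each site (before the last base), so after positions 21, 35, 43, 79, 104.
The SpeI site (ACTAGT) starts at position 61.
SpeI cuts after the first base of each site, so after position 61.
Combined cut positions: 21, 35, 43, 61, 79, 104.
Circular molecule, 6 cuts → 6 fragments:
  22–35 → 14 bp
  36–43 → 8 bp
  44–61 → 18 bp
  62–79 → 18 bp
  80–104 → 25 bp
  105–109 then 1–21 → 5 + 21 = 26 bp
Sorted largest to smallest: 26, 25, 18, 18, 14, 8 bp.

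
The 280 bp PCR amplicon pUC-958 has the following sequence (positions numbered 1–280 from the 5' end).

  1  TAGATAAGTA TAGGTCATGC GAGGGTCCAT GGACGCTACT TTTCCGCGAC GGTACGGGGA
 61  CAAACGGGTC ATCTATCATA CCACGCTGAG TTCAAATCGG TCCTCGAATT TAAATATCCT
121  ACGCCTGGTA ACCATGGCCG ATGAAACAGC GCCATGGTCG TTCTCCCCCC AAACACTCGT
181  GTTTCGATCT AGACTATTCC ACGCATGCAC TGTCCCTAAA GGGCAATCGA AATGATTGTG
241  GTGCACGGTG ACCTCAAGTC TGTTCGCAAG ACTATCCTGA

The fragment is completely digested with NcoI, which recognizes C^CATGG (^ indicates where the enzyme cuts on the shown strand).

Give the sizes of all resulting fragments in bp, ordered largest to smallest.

128, 105, 27, 20 bp

NcoI sites (CCATGG) start at positions 27, 132, 152.
NcoI cuts after the first base of each site, so after positions 27, 132, 152.
Linear molecule, 3 cuts → 4 fragments:
  1–27 → 27 bp
  28–132 → 105 bp
  133–152 → 20 bp
  153–280 → 128 bp
Sorted largest to smallest: 128, 105, 27, 20 bp.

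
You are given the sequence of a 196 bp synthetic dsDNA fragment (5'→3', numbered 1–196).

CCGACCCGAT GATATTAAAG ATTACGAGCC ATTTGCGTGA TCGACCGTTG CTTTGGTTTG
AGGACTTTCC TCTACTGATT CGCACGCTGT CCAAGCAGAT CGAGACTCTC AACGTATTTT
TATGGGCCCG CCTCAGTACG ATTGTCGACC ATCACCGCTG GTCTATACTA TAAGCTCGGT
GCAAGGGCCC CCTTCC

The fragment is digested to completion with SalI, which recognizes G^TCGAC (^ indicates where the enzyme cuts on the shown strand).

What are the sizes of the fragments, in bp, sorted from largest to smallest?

The SalI site (GTCGAC) starts at position 144.
SalI cuts after the first base of each site, so after position 144.
Linear molecule, 1 cut → 2 fragments:
  1–144 → 144 bp
  145–196 → 52 bp
Sorted largest to smallest: 144, 52 bp.

144, 52 bp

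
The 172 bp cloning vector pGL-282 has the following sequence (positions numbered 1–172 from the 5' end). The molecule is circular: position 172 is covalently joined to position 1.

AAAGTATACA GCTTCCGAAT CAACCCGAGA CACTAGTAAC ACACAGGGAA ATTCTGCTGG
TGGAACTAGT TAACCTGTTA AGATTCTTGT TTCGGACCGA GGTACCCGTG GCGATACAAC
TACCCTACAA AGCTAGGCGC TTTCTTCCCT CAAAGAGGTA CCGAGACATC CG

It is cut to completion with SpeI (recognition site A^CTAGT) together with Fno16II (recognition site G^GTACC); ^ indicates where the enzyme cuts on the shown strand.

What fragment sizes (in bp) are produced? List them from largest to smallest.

SpeI sites (ACTAGT) start at positions 32, 65.
SpeI cuts after the first base of each site, so after positions 32, 65.
Fno16II sites (GGTACC) start at positions 101, 157.
Fno16II cuts after the first base of each site, so after positions 101, 157.
Combined cut positions: 32, 65, 101, 157.
Circular molecule, 4 cuts → 4 fragments:
  33–65 → 33 bp
  66–101 → 36 bp
  102–157 → 56 bp
  158–172 then 1–32 → 15 + 32 = 47 bp
Sorted largest to smallest: 56, 47, 36, 33 bp.

56, 47, 36, 33 bp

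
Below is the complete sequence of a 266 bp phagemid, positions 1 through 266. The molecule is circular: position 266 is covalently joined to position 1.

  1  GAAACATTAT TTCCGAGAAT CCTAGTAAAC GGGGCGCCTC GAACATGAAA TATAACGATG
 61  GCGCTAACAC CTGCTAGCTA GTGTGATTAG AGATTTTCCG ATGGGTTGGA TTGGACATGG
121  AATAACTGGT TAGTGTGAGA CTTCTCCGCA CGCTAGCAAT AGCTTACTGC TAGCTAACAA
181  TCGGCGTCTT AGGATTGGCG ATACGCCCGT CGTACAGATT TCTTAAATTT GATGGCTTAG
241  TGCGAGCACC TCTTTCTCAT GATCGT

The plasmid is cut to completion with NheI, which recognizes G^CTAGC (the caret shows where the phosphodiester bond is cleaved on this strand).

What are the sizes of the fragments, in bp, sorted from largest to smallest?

NheI sites (GCTAGC) start at positions 73, 152, 169.
NheI cuts after the first base of each site, so after positions 73, 152, 169.
Circular molecule, 3 cuts → 3 fragments:
  74–152 → 79 bp
  153–169 → 17 bp
  170–266 then 1–73 → 97 + 73 = 170 bp
Sorted largest to smallest: 170, 79, 17 bp.

170, 79, 17 bp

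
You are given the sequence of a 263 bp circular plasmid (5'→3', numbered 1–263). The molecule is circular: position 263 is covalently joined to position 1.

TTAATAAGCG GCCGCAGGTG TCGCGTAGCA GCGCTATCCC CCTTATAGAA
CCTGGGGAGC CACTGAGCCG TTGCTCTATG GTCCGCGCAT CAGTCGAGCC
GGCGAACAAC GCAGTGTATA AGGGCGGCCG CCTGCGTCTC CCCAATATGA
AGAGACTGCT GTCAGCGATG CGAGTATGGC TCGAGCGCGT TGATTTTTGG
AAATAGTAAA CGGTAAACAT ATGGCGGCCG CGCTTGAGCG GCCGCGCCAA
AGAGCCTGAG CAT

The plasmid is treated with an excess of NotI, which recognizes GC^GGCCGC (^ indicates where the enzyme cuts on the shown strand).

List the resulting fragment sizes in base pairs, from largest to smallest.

116, 100, 33, 14 bp

NotI sites (GCGGCCGC) start at positions 8, 124, 224, 238.
NotI cuts after base 2 of each site, so after positions 9, 125, 225, 239.
Circular molecule, 4 cuts → 4 fragments:
  10–125 → 116 bp
  126–225 → 100 bp
  226–239 → 14 bp
  240–263 then 1–9 → 24 + 9 = 33 bp
Sorted largest to smallest: 116, 100, 33, 14 bp.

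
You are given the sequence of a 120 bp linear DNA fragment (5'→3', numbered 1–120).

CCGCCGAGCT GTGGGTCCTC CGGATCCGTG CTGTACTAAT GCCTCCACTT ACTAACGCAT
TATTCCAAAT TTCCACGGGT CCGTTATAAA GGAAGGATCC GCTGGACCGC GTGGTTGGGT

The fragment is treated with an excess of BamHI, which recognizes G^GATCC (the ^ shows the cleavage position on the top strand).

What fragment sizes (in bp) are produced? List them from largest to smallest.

73, 25, 22 bp

BamHI sites (GGATCC) start at positions 22, 95.
BamHI cuts after the first base of each site, so after positions 22, 95.
Linear molecule, 2 cuts → 3 fragments:
  1–22 → 22 bp
  23–95 → 73 bp
  96–120 → 25 bp
Sorted largest to smallest: 73, 25, 22 bp.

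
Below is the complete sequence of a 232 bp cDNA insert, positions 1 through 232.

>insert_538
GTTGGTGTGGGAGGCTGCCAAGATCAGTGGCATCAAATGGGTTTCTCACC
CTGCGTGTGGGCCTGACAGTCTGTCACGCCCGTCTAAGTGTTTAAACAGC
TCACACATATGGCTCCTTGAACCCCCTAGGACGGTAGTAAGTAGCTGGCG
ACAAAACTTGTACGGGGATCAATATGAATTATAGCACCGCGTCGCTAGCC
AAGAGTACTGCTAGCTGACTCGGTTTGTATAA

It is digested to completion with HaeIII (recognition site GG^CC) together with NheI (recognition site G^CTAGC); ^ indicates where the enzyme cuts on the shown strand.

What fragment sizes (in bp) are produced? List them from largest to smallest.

133, 61, 22, 16 bp

The HaeIII site (GGCC) starts at position 60.
HaeIII cuts after base 2 of each site, so after position 61.
NheI sites (GCTAGC) start at positions 194, 210.
NheI cuts after the first base of each site, so after positions 194, 210.
Combined cut positions: 61, 194, 210.
Linear molecule, 3 cuts → 4 fragments:
  1–61 → 61 bp
  62–194 → 133 bp
  195–210 → 16 bp
  211–232 → 22 bp
Sorted largest to smallest: 133, 61, 22, 16 bp.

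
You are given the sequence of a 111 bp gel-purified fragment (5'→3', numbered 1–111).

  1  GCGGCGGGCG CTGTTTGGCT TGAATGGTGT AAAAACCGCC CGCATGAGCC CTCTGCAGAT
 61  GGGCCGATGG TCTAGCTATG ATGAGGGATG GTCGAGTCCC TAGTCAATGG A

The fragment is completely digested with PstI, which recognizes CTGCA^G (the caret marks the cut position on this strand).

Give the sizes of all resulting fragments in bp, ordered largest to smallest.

The PstI site (CTGCAG) starts at position 53.
PstI cuts after base 5 of each site (before the last base), so after position 57.
Linear molecule, 1 cut → 2 fragments:
  1–57 → 57 bp
  58–111 → 54 bp
Sorted largest to smallest: 57, 54 bp.

57, 54 bp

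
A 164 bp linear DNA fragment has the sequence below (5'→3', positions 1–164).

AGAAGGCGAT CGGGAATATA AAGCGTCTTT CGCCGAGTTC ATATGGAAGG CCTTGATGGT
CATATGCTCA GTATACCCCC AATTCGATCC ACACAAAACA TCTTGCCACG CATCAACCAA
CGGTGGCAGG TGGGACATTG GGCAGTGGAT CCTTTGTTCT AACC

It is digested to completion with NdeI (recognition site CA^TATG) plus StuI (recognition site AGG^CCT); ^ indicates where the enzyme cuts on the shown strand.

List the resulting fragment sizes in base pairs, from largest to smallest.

102, 41, 12, 9 bp

NdeI sites (CATATG) start at positions 40, 61.
NdeI cuts after base 2 of each site, so after positions 41, 62.
The StuI site (AGGCCT) starts at position 48.
StuI cuts after base 3 of each site, so after position 50.
Combined cut positions: 41, 50, 62.
Linear molecule, 3 cuts → 4 fragments:
  1–41 → 41 bp
  42–50 → 9 bp
  51–62 → 12 bp
  63–164 → 102 bp
Sorted largest to smallest: 102, 41, 12, 9 bp.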